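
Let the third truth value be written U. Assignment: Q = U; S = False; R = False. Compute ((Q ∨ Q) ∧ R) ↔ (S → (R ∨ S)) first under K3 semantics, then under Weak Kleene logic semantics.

False; U

In K3: Q ∨ Q = U ∨ U = U
(Q ∨ Q) ∧ R = U ∧ False = False
R ∨ S = False ∨ False = False
S → (R ∨ S) = False → False = True
((Q ∨ Q) ∧ R) ↔ (S → (R ∨ S)) = False ↔ True = False
In Weak Kleene logic: Q ∨ Q = U ∨ U = U
(Q ∨ Q) ∧ R = U ∧ False = U
R ∨ S = False ∨ False = False
S → (R ∨ S) = False → False = True
((Q ∨ Q) ∧ R) ↔ (S → (R ∨ S)) = U ↔ True = U
They differ because K3 and Weak Kleene logic treat U differently under the binary connectives.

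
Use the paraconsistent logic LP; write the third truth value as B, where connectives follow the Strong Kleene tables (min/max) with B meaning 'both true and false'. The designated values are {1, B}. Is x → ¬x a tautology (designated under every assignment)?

Countermodel: x=1 gives 0, which is not designated.

No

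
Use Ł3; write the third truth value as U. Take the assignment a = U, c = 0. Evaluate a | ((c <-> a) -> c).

U

c <-> a = 0 <-> U = U  [1 − |0−½|]
(c <-> a) -> c = U -> 0 = U
a | ((c <-> a) -> c) = U | U = U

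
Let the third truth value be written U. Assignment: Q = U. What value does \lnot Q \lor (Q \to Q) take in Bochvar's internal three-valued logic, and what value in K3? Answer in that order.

In Bochvar's internal three-valued logic: \lnot Q = \lnot U = U
Q \to Q = U \to U = U  [any arg is the third value ⇒ result is the third value]
\lnot Q \lor (Q \to Q) = U \lor U = U
In K3: \lnot Q = \lnot U = U
Q \to Q = U \to U = U  [\lnot U \lor U]
\lnot Q \lor (Q \to Q) = U \lor U = U

U; U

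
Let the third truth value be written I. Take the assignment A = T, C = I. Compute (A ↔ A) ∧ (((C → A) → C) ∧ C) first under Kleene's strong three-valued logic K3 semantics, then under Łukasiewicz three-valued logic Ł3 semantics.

I; I

In Kleene's strong three-valued logic K3: A ↔ A = T ↔ T = T
C → A = I → T = T
(C → A) → C = T → I = I
((C → A) → C) ∧ C = I ∧ I = I
(A ↔ A) ∧ (((C → A) → C) ∧ C) = T ∧ I = I
In Łukasiewicz three-valued logic Ł3: A ↔ A = T ↔ T = T
C → A = I → T = T  [min(1, 1−½+1)]
(C → A) → C = T → I = I
((C → A) → C) ∧ C = I ∧ I = I
(A ↔ A) ∧ (((C → A) → C) ∧ C) = T ∧ I = I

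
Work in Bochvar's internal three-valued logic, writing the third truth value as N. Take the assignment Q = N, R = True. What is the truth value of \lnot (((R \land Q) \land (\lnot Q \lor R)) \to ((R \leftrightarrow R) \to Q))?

R \land Q = True \land N = N
\lnot Q = \lnot N = N
\lnot Q \lor R = N \lor True = N
(R \land Q) \land (\lnot Q \lor R) = N \land N = N
R \leftrightarrow R = True \leftrightarrow True = True
(R \leftrightarrow R) \to Q = True \to N = N  [any arg is the third value ⇒ result is the third value]
((R \land Q) \land (\lnot Q \lor R)) \to ((R \leftrightarrow R) \to Q) = N \to N = N
\lnot (((R \land Q) \land (\lnot Q \lor R)) \to ((R \leftrightarrow R) \to Q)) = \lnot N = N

N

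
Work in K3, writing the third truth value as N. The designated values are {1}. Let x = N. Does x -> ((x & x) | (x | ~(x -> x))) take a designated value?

No

x & x = N & N = N
x -> x = N -> N = N  [~N | N]
~(x -> x) = ~N = N
x | ~(x -> x) = N | N = N
(x & x) | (x | ~(x -> x)) = N | N = N
x -> ((x & x) | (x | ~(x -> x))) = N -> N = N
N ∉ {1}.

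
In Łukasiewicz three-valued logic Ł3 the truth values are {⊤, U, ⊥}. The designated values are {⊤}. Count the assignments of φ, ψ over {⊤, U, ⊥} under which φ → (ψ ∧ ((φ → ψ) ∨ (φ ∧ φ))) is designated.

6

Of the 9 assignments, 6 give a value in {⊤}.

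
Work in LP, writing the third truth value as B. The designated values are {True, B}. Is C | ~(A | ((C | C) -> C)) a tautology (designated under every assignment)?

Countermodel: C=False, A=True gives False, which is not designated.

No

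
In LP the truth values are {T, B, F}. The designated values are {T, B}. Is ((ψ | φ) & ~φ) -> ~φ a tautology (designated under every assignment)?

Yes

Every assignment of ψ, φ over {T, B, F} gives a value in {T, B}.
In particular, with ψ=B, φ=B: ((ψ | φ) & ~φ) -> ~φ = B.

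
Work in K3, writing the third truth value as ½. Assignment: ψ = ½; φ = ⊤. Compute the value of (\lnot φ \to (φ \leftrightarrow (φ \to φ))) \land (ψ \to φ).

\lnot φ = \lnot ⊤ = ⊥
φ \to φ = ⊤ \to ⊤ = ⊤
φ \leftrightarrow (φ \to φ) = ⊤ \leftrightarrow ⊤ = ⊤
\lnot φ \to (φ \leftrightarrow (φ \to φ)) = ⊥ \to ⊤ = ⊤
ψ \to φ = ½ \to ⊤ = ⊤  [\lnot ½ \lor ⊤]
(\lnot φ \to (φ \leftrightarrow (φ \to φ))) \land (ψ \to φ) = ⊤ \land ⊤ = ⊤

⊤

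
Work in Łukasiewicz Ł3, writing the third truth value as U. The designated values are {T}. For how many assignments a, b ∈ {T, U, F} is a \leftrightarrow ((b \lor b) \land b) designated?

3

Designated under: (a=T, b=T); (a=U, b=U); (a=F, b=F).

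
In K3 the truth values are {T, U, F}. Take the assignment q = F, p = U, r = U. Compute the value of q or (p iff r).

U

p iff r = U iff U = U
q or (p iff r) = F or U = U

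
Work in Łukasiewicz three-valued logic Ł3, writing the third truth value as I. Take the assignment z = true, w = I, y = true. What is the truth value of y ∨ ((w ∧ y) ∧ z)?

true

w ∧ y = I ∧ true = I
(w ∧ y) ∧ z = I ∧ true = I
y ∨ ((w ∧ y) ∧ z) = true ∨ I = true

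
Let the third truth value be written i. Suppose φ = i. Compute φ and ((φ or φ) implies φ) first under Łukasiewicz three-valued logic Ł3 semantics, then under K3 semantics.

i; i

In Łukasiewicz three-valued logic Ł3: φ or φ = i or i = i
(φ or φ) implies φ = i implies i = true  [min(1, 1−½+½)]
φ and ((φ or φ) implies φ) = i and true = i
In K3: φ or φ = i or i = i
(φ or φ) implies φ = i implies i = i  [not i or i]
φ and ((φ or φ) implies φ) = i and i = i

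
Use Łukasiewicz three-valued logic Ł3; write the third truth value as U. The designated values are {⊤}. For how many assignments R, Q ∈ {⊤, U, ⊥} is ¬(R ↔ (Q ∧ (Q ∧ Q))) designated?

Designated under: (R=⊤, Q=⊥); (R=⊥, Q=⊤).

2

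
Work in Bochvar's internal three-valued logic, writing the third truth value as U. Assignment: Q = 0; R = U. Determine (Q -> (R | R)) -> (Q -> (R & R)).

U

R | R = U | U = U
Q -> (R | R) = 0 -> U = U
R & R = U & U = U
Q -> (R & R) = 0 -> U = U
(Q -> (R | R)) -> (Q -> (R & R)) = U -> U = U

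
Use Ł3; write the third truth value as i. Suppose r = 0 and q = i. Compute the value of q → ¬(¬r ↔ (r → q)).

i

¬r = ¬0 = 1
r → q = 0 → i = 1  [min(1, 1−0+½)]
¬r ↔ (r → q) = 1 ↔ 1 = 1
¬(¬r ↔ (r → q)) = ¬1 = 0
q → ¬(¬r ↔ (r → q)) = i → 0 = i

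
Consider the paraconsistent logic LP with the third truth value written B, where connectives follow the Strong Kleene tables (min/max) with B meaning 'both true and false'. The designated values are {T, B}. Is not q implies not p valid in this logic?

No

Countermodel: q=F, p=T gives F, which is not designated.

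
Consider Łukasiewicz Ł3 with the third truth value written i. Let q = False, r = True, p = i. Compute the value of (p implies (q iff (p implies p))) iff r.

p implies p = i implies i = True  [min(1, 1−½+½)]
q iff (p implies p) = False iff True = False
p implies (q iff (p implies p)) = i implies False = i
(p implies (q iff (p implies p))) iff r = i iff True = i

i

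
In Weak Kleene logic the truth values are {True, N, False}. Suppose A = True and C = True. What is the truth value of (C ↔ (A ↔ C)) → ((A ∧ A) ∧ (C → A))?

A ↔ C = True ↔ True = True
C ↔ (A ↔ C) = True ↔ True = True
A ∧ A = True ∧ True = True
C → A = True → True = True
(A ∧ A) ∧ (C → A) = True ∧ True = True
(C ↔ (A ↔ C)) → ((A ∧ A) ∧ (C → A)) = True → True = True

True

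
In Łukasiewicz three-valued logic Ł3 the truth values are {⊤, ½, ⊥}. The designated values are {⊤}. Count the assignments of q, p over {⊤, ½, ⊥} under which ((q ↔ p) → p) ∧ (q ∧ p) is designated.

Designated under: (q=⊤, p=⊤).

1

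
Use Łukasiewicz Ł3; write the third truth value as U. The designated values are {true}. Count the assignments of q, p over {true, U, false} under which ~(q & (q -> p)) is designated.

Designated under: (q=true, p=false); (q=false, p=true); (q=false, p=U); (q=false, p=false).

4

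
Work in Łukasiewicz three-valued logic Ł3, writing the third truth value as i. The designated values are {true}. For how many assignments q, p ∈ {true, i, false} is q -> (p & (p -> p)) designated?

Of the 9 assignments, 6 give a value in {true}.

6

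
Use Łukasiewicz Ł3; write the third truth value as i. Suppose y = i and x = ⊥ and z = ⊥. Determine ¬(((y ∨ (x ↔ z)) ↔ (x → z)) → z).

x ↔ z = ⊥ ↔ ⊥ = ⊤
y ∨ (x ↔ z) = i ∨ ⊤ = ⊤
x → z = ⊥ → ⊥ = ⊤
(y ∨ (x ↔ z)) ↔ (x → z) = ⊤ ↔ ⊤ = ⊤
((y ∨ (x ↔ z)) ↔ (x → z)) → z = ⊤ → ⊥ = ⊥
¬(((y ∨ (x ↔ z)) ↔ (x → z)) → z) = ¬⊥ = ⊤

⊤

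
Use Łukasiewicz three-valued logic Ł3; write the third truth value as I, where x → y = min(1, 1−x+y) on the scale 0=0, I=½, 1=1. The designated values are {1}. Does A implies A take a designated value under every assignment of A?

Every assignment of A over {1, I, 0} gives a value in {1}.
In particular, with A=I: A implies A = 1.

Yes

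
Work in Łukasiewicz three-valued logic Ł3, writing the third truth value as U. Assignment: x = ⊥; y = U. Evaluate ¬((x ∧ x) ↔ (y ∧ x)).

⊥

x ∧ x = ⊥ ∧ ⊥ = ⊥
y ∧ x = U ∧ ⊥ = ⊥
(x ∧ x) ↔ (y ∧ x) = ⊥ ↔ ⊥ = ⊤
¬((x ∧ x) ↔ (y ∧ x)) = ¬⊤ = ⊥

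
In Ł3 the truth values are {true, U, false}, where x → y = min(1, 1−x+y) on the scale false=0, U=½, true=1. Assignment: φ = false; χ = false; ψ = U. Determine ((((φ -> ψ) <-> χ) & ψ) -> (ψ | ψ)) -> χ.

false

φ -> ψ = false -> U = true  [min(1, 1−0+½)]
(φ -> ψ) <-> χ = true <-> false = false
((φ -> ψ) <-> χ) & ψ = false & U = false
ψ | ψ = U | U = U
(((φ -> ψ) <-> χ) & ψ) -> (ψ | ψ) = false -> U = true
((((φ -> ψ) <-> χ) & ψ) -> (ψ | ψ)) -> χ = true -> false = false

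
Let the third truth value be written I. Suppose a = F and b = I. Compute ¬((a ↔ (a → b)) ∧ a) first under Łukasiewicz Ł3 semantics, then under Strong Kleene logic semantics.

T; T

In Łukasiewicz Ł3: a → b = F → I = T  [min(1, 1−0+½)]
a ↔ (a → b) = F ↔ T = F
(a ↔ (a → b)) ∧ a = F ∧ F = F
¬((a ↔ (a → b)) ∧ a) = ¬F = T
In Strong Kleene logic: a → b = F → I = T  [¬F ∨ I]
a ↔ (a → b) = F ↔ T = F
(a ↔ (a → b)) ∧ a = F ∧ F = F
¬((a ↔ (a → b)) ∧ a) = ¬F = T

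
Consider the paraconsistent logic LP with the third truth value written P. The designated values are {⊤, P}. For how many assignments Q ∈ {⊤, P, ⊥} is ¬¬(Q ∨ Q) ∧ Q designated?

2

Q=⊤: ⊤ ✓
Q=P: P ✓
Q=⊥: ⊥ ·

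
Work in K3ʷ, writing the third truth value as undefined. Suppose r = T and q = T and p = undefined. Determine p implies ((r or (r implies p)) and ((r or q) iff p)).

r implies p = T implies undefined = undefined
r or (r implies p) = T or undefined = undefined
r or q = T or T = T
(r or q) iff p = T iff undefined = undefined
(r or (r implies p)) and ((r or q) iff p) = undefined and undefined = undefined
p implies ((r or (r implies p)) and ((r or q) iff p)) = undefined implies undefined = undefined

undefined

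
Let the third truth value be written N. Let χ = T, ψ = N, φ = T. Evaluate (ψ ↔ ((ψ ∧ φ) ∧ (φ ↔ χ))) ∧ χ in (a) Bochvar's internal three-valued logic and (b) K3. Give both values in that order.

In Bochvar's internal three-valued logic: ψ ∧ φ = N ∧ T = N
φ ↔ χ = T ↔ T = T
(ψ ∧ φ) ∧ (φ ↔ χ) = N ∧ T = N
ψ ↔ ((ψ ∧ φ) ∧ (φ ↔ χ)) = N ↔ N = N
(ψ ↔ ((ψ ∧ φ) ∧ (φ ↔ χ))) ∧ χ = N ∧ T = N
In K3: ψ ∧ φ = N ∧ T = N
φ ↔ χ = T ↔ T = T
(ψ ∧ φ) ∧ (φ ↔ χ) = N ∧ T = N
ψ ↔ ((ψ ∧ φ) ∧ (φ ↔ χ)) = N ↔ N = N
(ψ ↔ ((ψ ∧ φ) ∧ (φ ↔ χ))) ∧ χ = N ∧ T = N

N; N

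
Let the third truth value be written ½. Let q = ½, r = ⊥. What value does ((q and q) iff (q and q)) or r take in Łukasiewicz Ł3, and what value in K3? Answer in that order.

In Łukasiewicz Ł3: q and q = ½ and ½ = ½
q and q = ½ and ½ = ½
(q and q) iff (q and q) = ½ iff ½ = ⊤  [1 − |½−½|]
((q and q) iff (q and q)) or r = ⊤ or ⊥ = ⊤
In K3: q and q = ½ and ½ = ½
q and q = ½ and ½ = ½
(q and q) iff (q and q) = ½ iff ½ = ½
((q and q) iff (q and q)) or r = ½ or ⊥ = ½
They differ because Łukasiewicz Ł3 and K3 treat ½ differently under implication.

⊤; ½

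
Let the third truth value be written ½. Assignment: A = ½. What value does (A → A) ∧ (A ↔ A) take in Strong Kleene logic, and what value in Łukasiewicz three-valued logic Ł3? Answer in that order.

In Strong Kleene logic: A → A = ½ → ½ = ½  [¬½ ∨ ½]
A ↔ A = ½ ↔ ½ = ½
(A → A) ∧ (A ↔ A) = ½ ∧ ½ = ½
In Łukasiewicz three-valued logic Ł3: A → A = ½ → ½ = ⊤  [min(1, 1−½+½)]
A ↔ A = ½ ↔ ½ = ⊤
(A → A) ∧ (A ↔ A) = ⊤ ∧ ⊤ = ⊤
They differ because Strong Kleene logic and Łukasiewicz three-valued logic Ł3 treat ½ differently under implication.

½; ⊤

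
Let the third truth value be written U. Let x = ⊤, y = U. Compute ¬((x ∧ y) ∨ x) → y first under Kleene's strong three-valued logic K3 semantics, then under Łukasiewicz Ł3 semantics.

⊤; ⊤

In Kleene's strong three-valued logic K3: x ∧ y = ⊤ ∧ U = U
(x ∧ y) ∨ x = U ∨ ⊤ = ⊤
¬((x ∧ y) ∨ x) = ¬⊤ = ⊥
¬((x ∧ y) ∨ x) → y = ⊥ → U = ⊤  [¬⊥ ∨ U]
In Łukasiewicz Ł3: x ∧ y = ⊤ ∧ U = U
(x ∧ y) ∨ x = U ∨ ⊤ = ⊤
¬((x ∧ y) ∨ x) = ¬⊤ = ⊥
¬((x ∧ y) ∨ x) → y = ⊥ → U = ⊤  [min(1, 1−0+½)]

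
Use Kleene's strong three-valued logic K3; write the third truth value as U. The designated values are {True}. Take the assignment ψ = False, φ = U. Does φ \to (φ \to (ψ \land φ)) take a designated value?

ψ \land φ = False \land U = False
φ \to (ψ \land φ) = U \to False = U
φ \to (φ \to (ψ \land φ)) = U \to U = U
U ∉ {True}.

No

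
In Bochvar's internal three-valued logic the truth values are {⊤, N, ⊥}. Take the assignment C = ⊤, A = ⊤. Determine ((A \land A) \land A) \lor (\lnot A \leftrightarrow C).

A \land A = ⊤ \land ⊤ = ⊤
(A \land A) \land A = ⊤ \land ⊤ = ⊤
\lnot A = \lnot ⊤ = ⊥
\lnot A \leftrightarrow C = ⊥ \leftrightarrow ⊤ = ⊥
((A \land A) \land A) \lor (\lnot A \leftrightarrow C) = ⊤ \lor ⊥ = ⊤

⊤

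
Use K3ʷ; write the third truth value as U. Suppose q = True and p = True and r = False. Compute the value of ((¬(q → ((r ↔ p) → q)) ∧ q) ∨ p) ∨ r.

True

r ↔ p = False ↔ True = False
(r ↔ p) → q = False → True = True
q → ((r ↔ p) → q) = True → True = True
¬(q → ((r ↔ p) → q)) = ¬True = False
¬(q → ((r ↔ p) → q)) ∧ q = False ∧ True = False
(¬(q → ((r ↔ p) → q)) ∧ q) ∨ p = False ∨ True = True
((¬(q → ((r ↔ p) → q)) ∧ q) ∨ p) ∨ r = True ∨ False = True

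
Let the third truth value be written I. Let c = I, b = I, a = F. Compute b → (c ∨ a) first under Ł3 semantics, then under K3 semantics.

In Ł3: c ∨ a = I ∨ F = I
b → (c ∨ a) = I → I = T  [min(1, 1−½+½)]
In K3: c ∨ a = I ∨ F = I
b → (c ∨ a) = I → I = I
They differ because Ł3 and K3 treat I differently under implication.

T; I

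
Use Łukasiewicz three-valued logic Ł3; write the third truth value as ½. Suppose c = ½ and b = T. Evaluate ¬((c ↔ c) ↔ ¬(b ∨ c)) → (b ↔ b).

T

c ↔ c = ½ ↔ ½ = T  [1 − |½−½|]
b ∨ c = T ∨ ½ = T
¬(b ∨ c) = ¬T = F
(c ↔ c) ↔ ¬(b ∨ c) = T ↔ F = F
¬((c ↔ c) ↔ ¬(b ∨ c)) = ¬F = T
b ↔ b = T ↔ T = T
¬((c ↔ c) ↔ ¬(b ∨ c)) → (b ↔ b) = T → T = T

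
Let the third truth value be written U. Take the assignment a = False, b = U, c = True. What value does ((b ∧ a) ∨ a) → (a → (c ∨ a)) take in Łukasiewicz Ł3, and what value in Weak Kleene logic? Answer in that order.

In Łukasiewicz Ł3: b ∧ a = U ∧ False = False
(b ∧ a) ∨ a = False ∨ False = False
c ∨ a = True ∨ False = True
a → (c ∨ a) = False → True = True
((b ∧ a) ∨ a) → (a → (c ∨ a)) = False → True = True
In Weak Kleene logic: b ∧ a = U ∧ False = U
(b ∧ a) ∨ a = U ∨ False = U
c ∨ a = True ∨ False = True
a → (c ∨ a) = False → True = True
((b ∧ a) ∨ a) → (a → (c ∨ a)) = U → True = U
They differ because Łukasiewicz Ł3 and Weak Kleene logic treat U differently under the binary connectives.

True; U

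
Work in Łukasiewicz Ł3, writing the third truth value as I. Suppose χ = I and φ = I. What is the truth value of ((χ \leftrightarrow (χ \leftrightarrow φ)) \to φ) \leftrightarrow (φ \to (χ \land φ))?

true

χ \leftrightarrow φ = I \leftrightarrow I = true
χ \leftrightarrow (χ \leftrightarrow φ) = I \leftrightarrow true = I
(χ \leftrightarrow (χ \leftrightarrow φ)) \to φ = I \to I = true
χ \land φ = I \land I = I
φ \to (χ \land φ) = I \to I = true
((χ \leftrightarrow (χ \leftrightarrow φ)) \to φ) \leftrightarrow (φ \to (χ \land φ)) = true \leftrightarrow true = true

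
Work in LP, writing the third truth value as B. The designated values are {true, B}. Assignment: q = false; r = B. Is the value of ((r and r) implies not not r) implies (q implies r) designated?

r and r = B and B = B
not r = not B = B
not not r = not B = B
(r and r) implies not not r = B implies B = B
q implies r = false implies B = true
((r and r) implies not not r) implies (q implies r) = B implies true = true
true ∈ {true, B}.

Yes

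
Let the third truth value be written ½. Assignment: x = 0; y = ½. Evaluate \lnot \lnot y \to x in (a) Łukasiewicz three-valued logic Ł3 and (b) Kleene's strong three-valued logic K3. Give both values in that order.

½; ½

In Łukasiewicz three-valued logic Ł3: \lnot y = \lnot ½ = ½
\lnot \lnot y = \lnot ½ = ½
\lnot \lnot y \to x = ½ \to 0 = ½  [min(1, 1−½+0)]
In Kleene's strong three-valued logic K3: \lnot y = \lnot ½ = ½
\lnot \lnot y = \lnot ½ = ½
\lnot \lnot y \to x = ½ \to 0 = ½  [\lnot ½ \lor 0]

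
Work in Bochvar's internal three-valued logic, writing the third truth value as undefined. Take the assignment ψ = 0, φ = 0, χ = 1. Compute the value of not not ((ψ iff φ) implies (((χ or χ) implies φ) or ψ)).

0

ψ iff φ = 0 iff 0 = 1
χ or χ = 1 or 1 = 1
(χ or χ) implies φ = 1 implies 0 = 0
((χ or χ) implies φ) or ψ = 0 or 0 = 0
(ψ iff φ) implies (((χ or χ) implies φ) or ψ) = 1 implies 0 = 0
not ((ψ iff φ) implies (((χ or χ) implies φ) or ψ)) = not 0 = 1
not not ((ψ iff φ) implies (((χ or χ) implies φ) or ψ)) = not 1 = 0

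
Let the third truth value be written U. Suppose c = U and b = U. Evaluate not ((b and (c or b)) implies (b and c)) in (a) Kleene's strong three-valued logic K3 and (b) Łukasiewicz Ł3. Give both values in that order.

In Kleene's strong three-valued logic K3: c or b = U or U = U
b and (c or b) = U and U = U
b and c = U and U = U
(b and (c or b)) implies (b and c) = U implies U = U  [not U or U]
not ((b and (c or b)) implies (b and c)) = not U = U
In Łukasiewicz Ł3: c or b = U or U = U
b and (c or b) = U and U = U
b and c = U and U = U
(b and (c or b)) implies (b and c) = U implies U = 1  [min(1, 1−½+½)]
not ((b and (c or b)) implies (b and c)) = not 1 = 0
They differ because Kleene's strong three-valued logic K3 and Łukasiewicz Ł3 treat U differently under implication.

U; 0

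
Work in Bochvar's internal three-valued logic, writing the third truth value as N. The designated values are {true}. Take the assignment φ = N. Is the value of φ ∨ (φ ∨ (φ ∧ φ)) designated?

φ ∧ φ = N ∧ N = N
φ ∨ (φ ∧ φ) = N ∨ N = N
φ ∨ (φ ∨ (φ ∧ φ)) = N ∨ N = N
N ∉ {true}.

No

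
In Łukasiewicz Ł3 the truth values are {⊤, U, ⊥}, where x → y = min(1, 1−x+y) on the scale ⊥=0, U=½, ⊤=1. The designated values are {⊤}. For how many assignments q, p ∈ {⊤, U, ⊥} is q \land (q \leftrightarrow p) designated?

Designated under: (q=⊤, p=⊤).

1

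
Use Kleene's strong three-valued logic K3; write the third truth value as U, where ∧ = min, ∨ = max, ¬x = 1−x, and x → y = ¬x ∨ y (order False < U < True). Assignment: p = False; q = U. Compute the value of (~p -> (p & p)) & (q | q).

False

~p = ~False = True
p & p = False & False = False
~p -> (p & p) = True -> False = False
q | q = U | U = U
(~p -> (p & p)) & (q | q) = False & U = False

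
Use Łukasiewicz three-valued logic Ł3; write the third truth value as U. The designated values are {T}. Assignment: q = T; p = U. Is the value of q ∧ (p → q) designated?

Yes

p → q = U → T = T  [min(1, 1−½+1)]
q ∧ (p → q) = T ∧ T = T
T ∈ {T}.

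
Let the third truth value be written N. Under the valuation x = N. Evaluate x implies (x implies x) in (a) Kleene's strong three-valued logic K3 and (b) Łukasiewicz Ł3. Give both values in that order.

In Kleene's strong three-valued logic K3: x implies x = N implies N = N  [not N or N]
x implies (x implies x) = N implies N = N
In Łukasiewicz Ł3: x implies x = N implies N = true
x implies (x implies x) = N implies true = true
They differ because Kleene's strong three-valued logic K3 and Łukasiewicz Ł3 treat N differently under implication.

N; true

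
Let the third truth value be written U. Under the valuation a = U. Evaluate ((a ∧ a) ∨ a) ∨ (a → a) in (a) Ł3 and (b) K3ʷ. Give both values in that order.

true; U

In Ł3: a ∧ a = U ∧ U = U
(a ∧ a) ∨ a = U ∨ U = U
a → a = U → U = true
((a ∧ a) ∨ a) ∨ (a → a) = U ∨ true = true
In K3ʷ: a ∧ a = U ∧ U = U
(a ∧ a) ∨ a = U ∨ U = U
a → a = U → U = U  [any arg is the third value ⇒ result is the third value]
((a ∧ a) ∨ a) ∨ (a → a) = U ∨ U = U
They differ because Ł3 and K3ʷ treat U differently under the binary connectives.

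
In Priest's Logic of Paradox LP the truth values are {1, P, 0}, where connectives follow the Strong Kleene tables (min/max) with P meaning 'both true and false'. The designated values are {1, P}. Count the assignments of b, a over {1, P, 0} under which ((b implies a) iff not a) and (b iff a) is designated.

5

Of the 9 assignments, 5 give a value in {1, P}.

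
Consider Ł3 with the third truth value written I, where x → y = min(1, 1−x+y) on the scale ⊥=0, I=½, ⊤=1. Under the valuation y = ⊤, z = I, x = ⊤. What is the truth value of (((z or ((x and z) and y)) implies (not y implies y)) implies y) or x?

⊤

x and z = ⊤ and I = I
(x and z) and y = I and ⊤ = I
z or ((x and z) and y) = I or I = I
not y = not ⊤ = ⊥
not y implies y = ⊥ implies ⊤ = ⊤
(z or ((x and z) and y)) implies (not y implies y) = I implies ⊤ = ⊤  [min(1, 1−½+1)]
((z or ((x and z) and y)) implies (not y implies y)) implies y = ⊤ implies ⊤ = ⊤
(((z or ((x and z) and y)) implies (not y implies y)) implies y) or x = ⊤ or ⊤ = ⊤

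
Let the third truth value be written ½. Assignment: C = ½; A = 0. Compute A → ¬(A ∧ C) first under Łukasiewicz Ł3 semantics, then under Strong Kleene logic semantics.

In Łukasiewicz Ł3: A ∧ C = 0 ∧ ½ = 0
¬(A ∧ C) = ¬0 = 1
A → ¬(A ∧ C) = 0 → 1 = 1
In Strong Kleene logic: A ∧ C = 0 ∧ ½ = 0
¬(A ∧ C) = ¬0 = 1
A → ¬(A ∧ C) = 0 → 1 = 1

1; 1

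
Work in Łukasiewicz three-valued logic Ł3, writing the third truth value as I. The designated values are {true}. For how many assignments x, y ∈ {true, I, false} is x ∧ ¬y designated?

Designated under: (x=true, y=false).

1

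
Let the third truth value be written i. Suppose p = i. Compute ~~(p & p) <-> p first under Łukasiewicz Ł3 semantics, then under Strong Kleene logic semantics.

In Łukasiewicz Ł3: p & p = i & i = i
~(p & p) = ~i = i
~~(p & p) = ~i = i
~~(p & p) <-> p = i <-> i = ⊤
In Strong Kleene logic: p & p = i & i = i
~(p & p) = ~i = i
~~(p & p) = ~i = i
~~(p & p) <-> p = i <-> i = i
They differ because Łukasiewicz Ł3 and Strong Kleene logic treat i differently under implication.

⊤; i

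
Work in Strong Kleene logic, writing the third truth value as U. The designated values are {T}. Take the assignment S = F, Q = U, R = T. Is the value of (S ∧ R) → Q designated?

Yes

S ∧ R = F ∧ T = F
(S ∧ R) → Q = F → U = T  [¬F ∨ U]
T ∈ {T}.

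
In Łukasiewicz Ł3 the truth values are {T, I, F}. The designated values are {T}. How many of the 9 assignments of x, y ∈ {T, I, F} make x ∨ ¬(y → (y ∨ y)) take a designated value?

3

Designated under: (x=T, y=T); (x=T, y=I); (x=T, y=F).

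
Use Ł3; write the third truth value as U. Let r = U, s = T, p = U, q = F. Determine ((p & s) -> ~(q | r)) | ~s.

T

p & s = U & T = U
q | r = F | U = U
~(q | r) = ~U = U
(p & s) -> ~(q | r) = U -> U = T  [min(1, 1−½+½)]
~s = ~T = F
((p & s) -> ~(q | r)) | ~s = T | F = T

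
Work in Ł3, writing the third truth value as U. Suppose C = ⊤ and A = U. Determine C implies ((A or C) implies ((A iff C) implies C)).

A or C = U or ⊤ = ⊤
A iff C = U iff ⊤ = U  [1 − |½−1|]
(A iff C) implies C = U implies ⊤ = ⊤
(A or C) implies ((A iff C) implies C) = ⊤ implies ⊤ = ⊤
C implies ((A or C) implies ((A iff C) implies C)) = ⊤ implies ⊤ = ⊤

⊤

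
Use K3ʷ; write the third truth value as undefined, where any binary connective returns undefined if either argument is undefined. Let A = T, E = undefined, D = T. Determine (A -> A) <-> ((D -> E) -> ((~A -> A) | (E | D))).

A -> A = T -> T = T
D -> E = T -> undefined = undefined  [any arg is the third value ⇒ result is the third value]
~A = ~T = F
~A -> A = F -> T = T
E | D = undefined | T = undefined
(~A -> A) | (E | D) = T | undefined = undefined
(D -> E) -> ((~A -> A) | (E | D)) = undefined -> undefined = undefined
(A -> A) <-> ((D -> E) -> ((~A -> A) | (E | D))) = T <-> undefined = undefined

undefined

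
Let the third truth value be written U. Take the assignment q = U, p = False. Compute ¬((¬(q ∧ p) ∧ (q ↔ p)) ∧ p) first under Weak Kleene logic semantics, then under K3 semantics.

In Weak Kleene logic: q ∧ p = U ∧ False = U
¬(q ∧ p) = ¬U = U
q ↔ p = U ↔ False = U
¬(q ∧ p) ∧ (q ↔ p) = U ∧ U = U
(¬(q ∧ p) ∧ (q ↔ p)) ∧ p = U ∧ False = U
¬((¬(q ∧ p) ∧ (q ↔ p)) ∧ p) = ¬U = U
In K3: q ∧ p = U ∧ False = False
¬(q ∧ p) = ¬False = True
q ↔ p = U ↔ False = U
¬(q ∧ p) ∧ (q ↔ p) = True ∧ U = U
(¬(q ∧ p) ∧ (q ↔ p)) ∧ p = U ∧ False = False
¬((¬(q ∧ p) ∧ (q ↔ p)) ∧ p) = ¬False = True
They differ because Weak Kleene logic and K3 treat U differently under the binary connectives.

U; True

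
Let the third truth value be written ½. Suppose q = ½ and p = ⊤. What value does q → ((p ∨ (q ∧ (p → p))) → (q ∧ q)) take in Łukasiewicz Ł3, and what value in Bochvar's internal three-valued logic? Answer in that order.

In Łukasiewicz Ł3: p → p = ⊤ → ⊤ = ⊤
q ∧ (p → p) = ½ ∧ ⊤ = ½
p ∨ (q ∧ (p → p)) = ⊤ ∨ ½ = ⊤
q ∧ q = ½ ∧ ½ = ½
(p ∨ (q ∧ (p → p))) → (q ∧ q) = ⊤ → ½ = ½
q → ((p ∨ (q ∧ (p → p))) → (q ∧ q)) = ½ → ½ = ⊤
In Bochvar's internal three-valued logic: p → p = ⊤ → ⊤ = ⊤
q ∧ (p → p) = ½ ∧ ⊤ = ½
p ∨ (q ∧ (p → p)) = ⊤ ∨ ½ = ½
q ∧ q = ½ ∧ ½ = ½
(p ∨ (q ∧ (p → p))) → (q ∧ q) = ½ → ½ = ½  [any arg is the third value ⇒ result is the third value]
q → ((p ∨ (q ∧ (p → p))) → (q ∧ q)) = ½ → ½ = ½
They differ because Łukasiewicz Ł3 and Bochvar's internal three-valued logic treat ½ differently under the binary connectives.

⊤; ½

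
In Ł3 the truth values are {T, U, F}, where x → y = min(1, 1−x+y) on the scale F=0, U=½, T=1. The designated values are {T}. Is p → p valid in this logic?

Yes

Every assignment of p over {T, U, F} gives a value in {T}.
In particular, with p=U: p → p = T.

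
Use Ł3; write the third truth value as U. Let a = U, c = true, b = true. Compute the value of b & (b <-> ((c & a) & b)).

U

c & a = true & U = U
(c & a) & b = U & true = U
b <-> ((c & a) & b) = true <-> U = U  [1 − |1−½|]
b & (b <-> ((c & a) & b)) = true & U = U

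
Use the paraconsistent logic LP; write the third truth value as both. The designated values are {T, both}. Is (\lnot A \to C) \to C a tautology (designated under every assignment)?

Countermodel: A=T, C=F gives F, which is not designated.

No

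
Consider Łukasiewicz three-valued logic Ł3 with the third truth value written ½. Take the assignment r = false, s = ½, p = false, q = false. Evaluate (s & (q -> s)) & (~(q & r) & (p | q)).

q -> s = false -> ½ = true  [min(1, 1−0+½)]
s & (q -> s) = ½ & true = ½
q & r = false & false = false
~(q & r) = ~false = true
p | q = false | false = false
~(q & r) & (p | q) = true & false = false
(s & (q -> s)) & (~(q & r) & (p | q)) = ½ & false = false

false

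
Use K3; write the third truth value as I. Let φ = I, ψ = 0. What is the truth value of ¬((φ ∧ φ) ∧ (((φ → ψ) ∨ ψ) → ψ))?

φ ∧ φ = I ∧ I = I
φ → ψ = I → 0 = I
(φ → ψ) ∨ ψ = I ∨ 0 = I
((φ → ψ) ∨ ψ) → ψ = I → 0 = I
(φ ∧ φ) ∧ (((φ → ψ) ∨ ψ) → ψ) = I ∧ I = I
¬((φ ∧ φ) ∧ (((φ → ψ) ∨ ψ) → ψ)) = ¬I = I

I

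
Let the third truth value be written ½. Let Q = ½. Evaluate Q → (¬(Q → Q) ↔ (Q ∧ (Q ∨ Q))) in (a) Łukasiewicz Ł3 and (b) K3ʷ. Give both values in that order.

In Łukasiewicz Ł3: Q → Q = ½ → ½ = true  [min(1, 1−½+½)]
¬(Q → Q) = ¬true = false
Q ∨ Q = ½ ∨ ½ = ½
Q ∧ (Q ∨ Q) = ½ ∧ ½ = ½
¬(Q → Q) ↔ (Q ∧ (Q ∨ Q)) = false ↔ ½ = ½
Q → (¬(Q → Q) ↔ (Q ∧ (Q ∨ Q))) = ½ → ½ = true
In K3ʷ: Q → Q = ½ → ½ = ½  [any arg is the third value ⇒ result is the third value]
¬(Q → Q) = ¬½ = ½
Q ∨ Q = ½ ∨ ½ = ½
Q ∧ (Q ∨ Q) = ½ ∧ ½ = ½
¬(Q → Q) ↔ (Q ∧ (Q ∨ Q)) = ½ ↔ ½ = ½
Q → (¬(Q → Q) ↔ (Q ∧ (Q ∨ Q))) = ½ → ½ = ½
They differ because Łukasiewicz Ł3 and K3ʷ treat ½ differently under the binary connectives.

true; ½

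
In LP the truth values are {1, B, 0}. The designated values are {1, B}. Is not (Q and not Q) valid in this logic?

Every assignment of Q over {1, B, 0} gives a value in {1, B}.
In particular, with Q=B: not (Q and not Q) = B.

Yes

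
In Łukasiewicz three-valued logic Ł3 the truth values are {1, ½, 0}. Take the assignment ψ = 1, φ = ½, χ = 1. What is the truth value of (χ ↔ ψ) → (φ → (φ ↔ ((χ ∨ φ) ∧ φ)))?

1

χ ↔ ψ = 1 ↔ 1 = 1
χ ∨ φ = 1 ∨ ½ = 1
(χ ∨ φ) ∧ φ = 1 ∧ ½ = ½
φ ↔ ((χ ∨ φ) ∧ φ) = ½ ↔ ½ = 1  [1 − |½−½|]
φ → (φ ↔ ((χ ∨ φ) ∧ φ)) = ½ → 1 = 1
(χ ↔ ψ) → (φ → (φ ↔ ((χ ∨ φ) ∧ φ))) = 1 → 1 = 1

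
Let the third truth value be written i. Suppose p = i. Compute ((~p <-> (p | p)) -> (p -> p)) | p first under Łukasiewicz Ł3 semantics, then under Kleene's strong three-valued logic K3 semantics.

T; i

In Łukasiewicz Ł3: ~p = ~i = i
p | p = i | i = i
~p <-> (p | p) = i <-> i = T  [1 − |½−½|]
p -> p = i -> i = T
(~p <-> (p | p)) -> (p -> p) = T -> T = T
((~p <-> (p | p)) -> (p -> p)) | p = T | i = T
In Kleene's strong three-valued logic K3: ~p = ~i = i
p | p = i | i = i
~p <-> (p | p) = i <-> i = i
p -> p = i -> i = i  [~i | i]
(~p <-> (p | p)) -> (p -> p) = i -> i = i
((~p <-> (p | p)) -> (p -> p)) | p = i | i = i
They differ because Łukasiewicz Ł3 and Kleene's strong three-valued logic K3 treat i differently under implication.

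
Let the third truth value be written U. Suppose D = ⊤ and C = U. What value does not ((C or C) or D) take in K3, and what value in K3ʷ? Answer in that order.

⊥; U

In K3: C or C = U or U = U
(C or C) or D = U or ⊤ = ⊤
not ((C or C) or D) = not ⊤ = ⊥
In K3ʷ: C or C = U or U = U
(C or C) or D = U or ⊤ = U
not ((C or C) or D) = not U = U
They differ because K3 and K3ʷ treat U differently under the binary connectives.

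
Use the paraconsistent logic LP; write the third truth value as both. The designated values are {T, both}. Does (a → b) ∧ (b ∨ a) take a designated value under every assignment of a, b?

Countermodel: a=T, b=F gives F, which is not designated.

No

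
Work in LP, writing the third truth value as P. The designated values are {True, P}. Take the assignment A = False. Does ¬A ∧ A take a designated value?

¬A = ¬False = True
¬A ∧ A = True ∧ False = False
False ∉ {True, P}.

No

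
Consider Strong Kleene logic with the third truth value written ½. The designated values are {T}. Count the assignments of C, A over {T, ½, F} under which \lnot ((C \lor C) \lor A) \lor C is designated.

4

Designated under: (C=T, A=T); (C=T, A=½); (C=T, A=F); (C=F, A=F).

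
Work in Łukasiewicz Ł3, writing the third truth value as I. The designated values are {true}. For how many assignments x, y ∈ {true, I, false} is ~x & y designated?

1

Designated under: (x=false, y=true).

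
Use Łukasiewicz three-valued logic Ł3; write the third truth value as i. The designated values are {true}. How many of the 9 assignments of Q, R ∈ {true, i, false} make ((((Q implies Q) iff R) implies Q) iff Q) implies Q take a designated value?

Of the 9 assignments, 6 give a value in {true}.

6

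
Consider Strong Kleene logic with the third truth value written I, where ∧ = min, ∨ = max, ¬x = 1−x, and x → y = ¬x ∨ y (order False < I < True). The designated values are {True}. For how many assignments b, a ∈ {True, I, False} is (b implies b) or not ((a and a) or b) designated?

6

Of the 9 assignments, 6 give a value in {True}.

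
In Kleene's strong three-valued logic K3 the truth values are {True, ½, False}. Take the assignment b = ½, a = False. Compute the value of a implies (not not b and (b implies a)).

True

not b = not ½ = ½
not not b = not ½ = ½
b implies a = ½ implies False = ½
not not b and (b implies a) = ½ and ½ = ½
a implies (not not b and (b implies a)) = False implies ½ = True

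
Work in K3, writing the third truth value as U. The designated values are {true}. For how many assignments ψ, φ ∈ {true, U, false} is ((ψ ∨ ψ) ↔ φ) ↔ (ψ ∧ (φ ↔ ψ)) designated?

Designated under: (ψ=true, φ=true); (ψ=true, φ=false); (ψ=false, φ=true).

3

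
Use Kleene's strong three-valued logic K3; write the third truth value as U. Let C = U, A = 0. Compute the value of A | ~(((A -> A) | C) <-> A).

A -> A = 0 -> 0 = 1
(A -> A) | C = 1 | U = 1
((A -> A) | C) <-> A = 1 <-> 0 = 0
~(((A -> A) | C) <-> A) = ~0 = 1
A | ~(((A -> A) | C) <-> A) = 0 | 1 = 1

1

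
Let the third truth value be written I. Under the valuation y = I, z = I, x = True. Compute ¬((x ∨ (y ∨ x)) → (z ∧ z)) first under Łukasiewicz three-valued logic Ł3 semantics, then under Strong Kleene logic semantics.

I; I

In Łukasiewicz three-valued logic Ł3: y ∨ x = I ∨ True = True
x ∨ (y ∨ x) = True ∨ True = True
z ∧ z = I ∧ I = I
(x ∨ (y ∨ x)) → (z ∧ z) = True → I = I
¬((x ∨ (y ∨ x)) → (z ∧ z)) = ¬I = I
In Strong Kleene logic: y ∨ x = I ∨ True = True
x ∨ (y ∨ x) = True ∨ True = True
z ∧ z = I ∧ I = I
(x ∨ (y ∨ x)) → (z ∧ z) = True → I = I  [¬True ∨ I]
¬((x ∨ (y ∨ x)) → (z ∧ z)) = ¬I = I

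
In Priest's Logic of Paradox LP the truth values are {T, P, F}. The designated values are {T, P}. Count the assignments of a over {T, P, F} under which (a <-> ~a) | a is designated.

a=T: T ✓
a=P: P ✓
a=F: F ·

2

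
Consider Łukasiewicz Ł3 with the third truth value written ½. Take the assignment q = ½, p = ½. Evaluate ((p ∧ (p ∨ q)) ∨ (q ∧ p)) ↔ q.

⊤

p ∨ q = ½ ∨ ½ = ½
p ∧ (p ∨ q) = ½ ∧ ½ = ½
q ∧ p = ½ ∧ ½ = ½
(p ∧ (p ∨ q)) ∨ (q ∧ p) = ½ ∨ ½ = ½
((p ∧ (p ∨ q)) ∨ (q ∧ p)) ↔ q = ½ ↔ ½ = ⊤  [1 − |½−½|]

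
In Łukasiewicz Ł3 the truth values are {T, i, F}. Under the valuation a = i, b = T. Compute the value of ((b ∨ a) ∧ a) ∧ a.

b ∨ a = T ∨ i = T
(b ∨ a) ∧ a = T ∧ i = i
((b ∨ a) ∧ a) ∧ a = i ∧ i = i

i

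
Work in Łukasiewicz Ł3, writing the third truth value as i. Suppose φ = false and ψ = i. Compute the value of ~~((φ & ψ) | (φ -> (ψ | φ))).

φ & ψ = false & i = false
ψ | φ = i | false = i
φ -> (ψ | φ) = false -> i = true
(φ & ψ) | (φ -> (ψ | φ)) = false | true = true
~((φ & ψ) | (φ -> (ψ | φ))) = ~true = false
~~((φ & ψ) | (φ -> (ψ | φ))) = ~false = true

true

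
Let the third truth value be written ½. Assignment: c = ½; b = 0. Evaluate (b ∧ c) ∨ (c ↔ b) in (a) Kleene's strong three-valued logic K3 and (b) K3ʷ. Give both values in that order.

In Kleene's strong three-valued logic K3: b ∧ c = 0 ∧ ½ = 0
c ↔ b = ½ ↔ 0 = ½
(b ∧ c) ∨ (c ↔ b) = 0 ∨ ½ = ½
In K3ʷ: b ∧ c = 0 ∧ ½ = ½
c ↔ b = ½ ↔ 0 = ½
(b ∧ c) ∨ (c ↔ b) = ½ ∨ ½ = ½

½; ½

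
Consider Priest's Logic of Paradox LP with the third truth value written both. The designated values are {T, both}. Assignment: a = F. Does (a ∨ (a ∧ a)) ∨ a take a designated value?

a ∧ a = F ∧ F = F
a ∨ (a ∧ a) = F ∨ F = F
(a ∨ (a ∧ a)) ∨ a = F ∨ F = F
F ∉ {T, both}.

No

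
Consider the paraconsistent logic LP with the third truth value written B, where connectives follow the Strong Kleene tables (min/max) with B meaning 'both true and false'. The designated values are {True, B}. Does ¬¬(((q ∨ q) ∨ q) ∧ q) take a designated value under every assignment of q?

Countermodel: q=False gives False, which is not designated.

No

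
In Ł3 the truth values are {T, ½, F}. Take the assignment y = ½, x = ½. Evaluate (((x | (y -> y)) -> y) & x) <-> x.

y -> y = ½ -> ½ = T
x | (y -> y) = ½ | T = T
(x | (y -> y)) -> y = T -> ½ = ½
((x | (y -> y)) -> y) & x = ½ & ½ = ½
(((x | (y -> y)) -> y) & x) <-> x = ½ <-> ½ = T

T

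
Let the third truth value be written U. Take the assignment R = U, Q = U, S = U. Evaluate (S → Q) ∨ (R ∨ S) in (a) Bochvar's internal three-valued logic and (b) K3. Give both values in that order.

U; U

In Bochvar's internal three-valued logic: S → Q = U → U = U  [any arg is the third value ⇒ result is the third value]
R ∨ S = U ∨ U = U
(S → Q) ∨ (R ∨ S) = U ∨ U = U
In K3: S → Q = U → U = U
R ∨ S = U ∨ U = U
(S → Q) ∨ (R ∨ S) = U ∨ U = U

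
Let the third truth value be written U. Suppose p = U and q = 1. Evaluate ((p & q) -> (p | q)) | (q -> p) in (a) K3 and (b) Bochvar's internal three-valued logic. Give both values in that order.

In K3: p & q = U & 1 = U
p | q = U | 1 = 1
(p & q) -> (p | q) = U -> 1 = 1  [~U | 1]
q -> p = 1 -> U = U
((p & q) -> (p | q)) | (q -> p) = 1 | U = 1
In Bochvar's internal three-valued logic: p & q = U & 1 = U
p | q = U | 1 = U
(p & q) -> (p | q) = U -> U = U  [any arg is the third value ⇒ result is the third value]
q -> p = 1 -> U = U
((p & q) -> (p | q)) | (q -> p) = U | U = U
They differ because K3 and Bochvar's internal three-valued logic treat U differently under the binary connectives.

1; U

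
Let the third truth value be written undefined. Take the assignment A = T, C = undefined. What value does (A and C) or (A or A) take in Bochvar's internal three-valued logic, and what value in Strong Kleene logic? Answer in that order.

In Bochvar's internal three-valued logic: A and C = T and undefined = undefined
A or A = T or T = T
(A and C) or (A or A) = undefined or T = undefined
In Strong Kleene logic: A and C = T and undefined = undefined
A or A = T or T = T
(A and C) or (A or A) = undefined or T = T
They differ because Bochvar's internal three-valued logic and Strong Kleene logic treat undefined differently under the binary connectives.

undefined; T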